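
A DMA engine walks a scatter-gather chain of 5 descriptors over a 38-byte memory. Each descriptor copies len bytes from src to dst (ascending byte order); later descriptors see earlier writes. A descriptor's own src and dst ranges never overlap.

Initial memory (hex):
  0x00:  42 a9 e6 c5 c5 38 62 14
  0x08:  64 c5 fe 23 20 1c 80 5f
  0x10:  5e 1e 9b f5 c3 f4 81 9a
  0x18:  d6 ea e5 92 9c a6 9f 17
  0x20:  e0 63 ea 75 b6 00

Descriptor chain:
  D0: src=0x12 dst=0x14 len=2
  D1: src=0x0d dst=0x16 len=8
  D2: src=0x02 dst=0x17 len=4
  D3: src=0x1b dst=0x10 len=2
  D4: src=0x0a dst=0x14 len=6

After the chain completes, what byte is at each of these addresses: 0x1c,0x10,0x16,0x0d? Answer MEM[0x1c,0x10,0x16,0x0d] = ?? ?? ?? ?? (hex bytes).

[0] 0x12->0x14 len=2 : 9b f5
[1] 0x0d->0x16 len=8 : 1c 80 5f 5e 1e 9b f5 9b
[2] 0x02->0x17 len=4 : e6 c5 c5 38
[3] 0x1b->0x10 len=2 : 9b f5
[4] 0x0a->0x14 len=6 : fe 23 20 1c 80 5f
query mem[0x1c]=0xf5, mem[0x10]=0x9b, mem[0x16]=0x20, mem[0x0d]=0x1c

MEM[0x1c,0x10,0x16,0x0d] = f5 9b 20 1c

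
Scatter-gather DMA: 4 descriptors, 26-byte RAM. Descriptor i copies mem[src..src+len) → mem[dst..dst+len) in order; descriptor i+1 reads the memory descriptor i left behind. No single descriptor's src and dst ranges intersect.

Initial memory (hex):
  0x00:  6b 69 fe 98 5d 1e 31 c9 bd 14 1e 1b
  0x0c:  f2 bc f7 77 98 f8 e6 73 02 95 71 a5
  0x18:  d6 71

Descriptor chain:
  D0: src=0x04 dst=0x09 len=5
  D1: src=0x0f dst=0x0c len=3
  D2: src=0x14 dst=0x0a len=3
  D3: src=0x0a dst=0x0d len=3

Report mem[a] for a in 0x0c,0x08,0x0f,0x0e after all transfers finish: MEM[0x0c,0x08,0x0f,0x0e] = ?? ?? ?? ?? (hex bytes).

[0] 0x04->0x09 len=5 : 5d 1e 31 c9 bd
[1] 0x0f->0x0c len=3 : 77 98 f8
[2] 0x14->0x0a len=3 : 02 95 71
[3] 0x0a->0x0d len=3 : 02 95 71
query mem[0x0c]=0x71, mem[0x08]=0xbd, mem[0x0f]=0x71, mem[0x0e]=0x95

MEM[0x0c,0x08,0x0f,0x0e] = 71 bd 71 95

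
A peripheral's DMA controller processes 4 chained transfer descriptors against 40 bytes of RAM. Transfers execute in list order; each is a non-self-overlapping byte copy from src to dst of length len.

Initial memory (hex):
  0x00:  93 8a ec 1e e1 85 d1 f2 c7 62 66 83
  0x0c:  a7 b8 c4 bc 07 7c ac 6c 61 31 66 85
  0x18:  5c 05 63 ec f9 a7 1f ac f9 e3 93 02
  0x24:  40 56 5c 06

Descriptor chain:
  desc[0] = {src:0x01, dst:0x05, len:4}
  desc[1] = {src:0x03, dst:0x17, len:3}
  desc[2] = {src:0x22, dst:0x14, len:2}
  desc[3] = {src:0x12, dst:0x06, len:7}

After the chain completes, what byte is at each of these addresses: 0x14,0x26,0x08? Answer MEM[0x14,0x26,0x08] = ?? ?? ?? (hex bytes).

  after D0: wrote 4B at 0x05 = 8aec1ee1
  after D1: wrote 3B at 0x17 = 1ee18a
  after D2: wrote 2B at 0x14 = 9302
  after D3: wrote 7B at 0x06 = ac6c9302661ee1
query mem[0x14]=0x93, mem[0x26]=0x5c, mem[0x08]=0x93

MEM[0x14,0x26,0x08] = 93 5c 93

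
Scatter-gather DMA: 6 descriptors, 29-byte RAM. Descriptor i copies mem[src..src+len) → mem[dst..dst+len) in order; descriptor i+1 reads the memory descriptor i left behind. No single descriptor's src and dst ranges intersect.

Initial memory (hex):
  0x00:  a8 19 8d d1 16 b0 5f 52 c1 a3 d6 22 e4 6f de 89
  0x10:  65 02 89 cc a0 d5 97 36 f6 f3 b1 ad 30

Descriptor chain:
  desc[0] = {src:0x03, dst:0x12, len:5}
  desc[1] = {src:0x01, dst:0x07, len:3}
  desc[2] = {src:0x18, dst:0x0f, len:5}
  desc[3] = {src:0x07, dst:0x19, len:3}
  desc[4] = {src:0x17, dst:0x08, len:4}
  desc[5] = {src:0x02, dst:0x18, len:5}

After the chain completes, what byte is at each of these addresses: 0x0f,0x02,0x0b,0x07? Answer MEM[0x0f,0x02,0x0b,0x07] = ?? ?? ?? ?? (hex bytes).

MEM[0x0f,0x02,0x0b,0x07] = f6 8d 8d 19

[0] 0x03->0x12 len=5 : d1 16 b0 5f 52
[1] 0x01->0x07 len=3 : 19 8d d1
[2] 0x18->0x0f len=5 : f6 f3 b1 ad 30
[3] 0x07->0x19 len=3 : 19 8d d1
[4] 0x17->0x08 len=4 : 36 f6 19 8d
[5] 0x02->0x18 len=5 : 8d d1 16 b0 5f
query mem[0x0f]=0xf6, mem[0x02]=0x8d, mem[0x0b]=0x8d, mem[0x07]=0x19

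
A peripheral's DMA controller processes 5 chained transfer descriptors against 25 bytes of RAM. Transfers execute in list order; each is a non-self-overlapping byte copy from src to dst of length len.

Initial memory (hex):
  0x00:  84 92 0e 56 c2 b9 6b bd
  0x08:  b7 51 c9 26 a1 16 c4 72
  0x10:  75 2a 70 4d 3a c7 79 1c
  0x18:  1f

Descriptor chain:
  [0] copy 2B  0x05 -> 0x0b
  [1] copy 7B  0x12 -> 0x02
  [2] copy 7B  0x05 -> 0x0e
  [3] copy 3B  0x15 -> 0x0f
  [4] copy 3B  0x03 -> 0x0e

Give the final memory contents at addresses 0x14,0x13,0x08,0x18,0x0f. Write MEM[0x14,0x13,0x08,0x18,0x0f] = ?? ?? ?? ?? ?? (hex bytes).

MEM[0x14,0x13,0x08,0x18,0x0f] = b9 c9 1f 1f 3a

#0 dst[0x0b+2] := {0xb9,0x6b}
#1 dst[0x02+7] := {0x70,0x4d,0x3a,0xc7,0x79,0x1c,0x1f}
#2 dst[0x0e+7] := {0xc7,0x79,0x1c,0x1f,0x51,0xc9,0xb9}
#3 dst[0x0f+3] := {0xc7,0x79,0x1c}
#4 dst[0x0e+3] := {0x4d,0x3a,0xc7}
query mem[0x14]=0xb9, mem[0x13]=0xc9, mem[0x08]=0x1f, mem[0x18]=0x1f, mem[0x0f]=0x3a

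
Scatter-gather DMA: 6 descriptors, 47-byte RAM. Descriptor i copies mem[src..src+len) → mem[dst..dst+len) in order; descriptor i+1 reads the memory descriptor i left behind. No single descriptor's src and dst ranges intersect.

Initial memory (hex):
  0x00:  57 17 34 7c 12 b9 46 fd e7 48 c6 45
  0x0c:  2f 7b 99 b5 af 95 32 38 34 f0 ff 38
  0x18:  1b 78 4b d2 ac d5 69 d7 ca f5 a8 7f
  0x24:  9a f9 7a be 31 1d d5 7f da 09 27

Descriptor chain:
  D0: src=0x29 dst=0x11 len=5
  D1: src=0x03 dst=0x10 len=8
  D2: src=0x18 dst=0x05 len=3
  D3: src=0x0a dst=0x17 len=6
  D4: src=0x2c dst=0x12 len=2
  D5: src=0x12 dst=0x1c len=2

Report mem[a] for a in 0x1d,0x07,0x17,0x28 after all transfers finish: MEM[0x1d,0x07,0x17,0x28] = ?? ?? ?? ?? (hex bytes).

#0 dst[0x11+5] := {0x1d,0xd5,0x7f,0xda,0x09}
#1 dst[0x10+8] := {0x7c,0x12,0xb9,0x46,0xfd,0xe7,0x48,0xc6}
#2 dst[0x05+3] := {0x1b,0x78,0x4b}
#3 dst[0x17+6] := {0xc6,0x45,0x2f,0x7b,0x99,0xb5}
#4 dst[0x12+2] := {0xda,0x09}
#5 dst[0x1c+2] := {0xda,0x09}
query mem[0x1d]=0x09, mem[0x07]=0x4b, mem[0x17]=0xc6, mem[0x28]=0x31

MEM[0x1d,0x07,0x17,0x28] = 09 4b c6 31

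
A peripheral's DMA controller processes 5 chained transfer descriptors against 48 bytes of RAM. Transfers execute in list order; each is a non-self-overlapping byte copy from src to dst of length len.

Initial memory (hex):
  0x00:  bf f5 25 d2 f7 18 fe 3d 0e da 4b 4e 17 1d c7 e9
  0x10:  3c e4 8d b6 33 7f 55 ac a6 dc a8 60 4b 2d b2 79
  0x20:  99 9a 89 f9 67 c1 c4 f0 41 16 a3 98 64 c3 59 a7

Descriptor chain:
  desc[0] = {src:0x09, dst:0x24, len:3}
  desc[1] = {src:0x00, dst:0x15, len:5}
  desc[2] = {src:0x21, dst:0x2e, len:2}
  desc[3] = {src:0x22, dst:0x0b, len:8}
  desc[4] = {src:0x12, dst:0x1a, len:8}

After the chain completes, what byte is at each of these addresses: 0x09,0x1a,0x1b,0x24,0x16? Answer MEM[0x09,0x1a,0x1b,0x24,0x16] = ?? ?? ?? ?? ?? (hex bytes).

MEM[0x09,0x1a,0x1b,0x24,0x16] = da 16 b6 da f5

[0] 0x09->0x24 len=3 : da 4b 4e
[1] 0x00->0x15 len=5 : bf f5 25 d2 f7
[2] 0x21->0x2e len=2 : 9a 89
[3] 0x22->0x0b len=8 : 89 f9 da 4b 4e f0 41 16
[4] 0x12->0x1a len=8 : 16 b6 33 bf f5 25 d2 f7
query mem[0x09]=0xda, mem[0x1a]=0x16, mem[0x1b]=0xb6, mem[0x24]=0xda, mem[0x16]=0xf5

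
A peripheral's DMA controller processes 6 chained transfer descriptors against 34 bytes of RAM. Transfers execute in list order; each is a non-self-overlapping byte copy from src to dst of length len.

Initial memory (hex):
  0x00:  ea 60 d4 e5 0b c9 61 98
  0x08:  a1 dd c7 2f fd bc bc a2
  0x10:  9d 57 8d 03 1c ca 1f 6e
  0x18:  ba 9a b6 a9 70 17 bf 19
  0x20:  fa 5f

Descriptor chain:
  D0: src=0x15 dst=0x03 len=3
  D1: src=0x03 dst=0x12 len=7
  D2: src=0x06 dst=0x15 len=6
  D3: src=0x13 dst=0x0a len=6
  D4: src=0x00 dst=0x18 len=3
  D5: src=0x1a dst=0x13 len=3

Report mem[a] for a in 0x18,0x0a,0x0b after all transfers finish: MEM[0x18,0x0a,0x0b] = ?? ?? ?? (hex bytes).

D0: mem[0x03..0x05] <- [ca 1f 6e]
D1: mem[0x12..0x18] <- [ca 1f 6e 61 98 a1 dd]
D2: mem[0x15..0x1a] <- [61 98 a1 dd c7 2f]
D3: mem[0x0a..0x0f] <- [1f 6e 61 98 a1 dd]
D4: mem[0x18..0x1a] <- [ea 60 d4]
D5: mem[0x13..0x15] <- [d4 a9 70]
query mem[0x18]=0xea, mem[0x0a]=0x1f, mem[0x0b]=0x6e

MEM[0x18,0x0a,0x0b] = ea 1f 6e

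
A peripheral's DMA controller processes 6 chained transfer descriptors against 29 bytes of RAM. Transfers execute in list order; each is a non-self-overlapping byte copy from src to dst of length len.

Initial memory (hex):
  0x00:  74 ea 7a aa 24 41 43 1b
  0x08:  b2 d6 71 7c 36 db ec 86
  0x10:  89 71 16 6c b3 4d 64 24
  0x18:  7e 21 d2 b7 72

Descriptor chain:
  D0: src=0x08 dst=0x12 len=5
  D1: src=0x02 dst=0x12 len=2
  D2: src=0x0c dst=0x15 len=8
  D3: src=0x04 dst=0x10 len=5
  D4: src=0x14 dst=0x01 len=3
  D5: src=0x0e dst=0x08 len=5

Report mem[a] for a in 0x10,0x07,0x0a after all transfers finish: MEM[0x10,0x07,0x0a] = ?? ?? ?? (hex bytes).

[0] 0x08->0x12 len=5 : b2 d6 71 7c 36
[1] 0x02->0x12 len=2 : 7a aa
[2] 0x0c->0x15 len=8 : 36 db ec 86 89 71 7a aa
[3] 0x04->0x10 len=5 : 24 41 43 1b b2
[4] 0x14->0x01 len=3 : b2 36 db
[5] 0x0e->0x08 len=5 : ec 86 24 41 43
query mem[0x10]=0x24, mem[0x07]=0x1b, mem[0x0a]=0x24

MEM[0x10,0x07,0x0a] = 24 1b 24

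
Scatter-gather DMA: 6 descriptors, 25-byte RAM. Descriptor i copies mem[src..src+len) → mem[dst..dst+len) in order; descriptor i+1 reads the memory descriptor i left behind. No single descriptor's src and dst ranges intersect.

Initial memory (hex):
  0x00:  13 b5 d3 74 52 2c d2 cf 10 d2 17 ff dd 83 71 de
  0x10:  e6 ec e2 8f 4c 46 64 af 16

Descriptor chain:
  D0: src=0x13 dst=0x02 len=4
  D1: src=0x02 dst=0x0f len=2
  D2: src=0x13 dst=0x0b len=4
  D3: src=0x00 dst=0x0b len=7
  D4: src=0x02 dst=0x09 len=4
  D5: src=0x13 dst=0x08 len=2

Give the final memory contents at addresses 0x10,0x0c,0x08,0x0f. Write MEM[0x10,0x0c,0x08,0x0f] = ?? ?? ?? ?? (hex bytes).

MEM[0x10,0x0c,0x08,0x0f] = 64 64 8f 46

[0] 0x13->0x02 len=4 : 8f 4c 46 64
[1] 0x02->0x0f len=2 : 8f 4c
[2] 0x13->0x0b len=4 : 8f 4c 46 64
[3] 0x00->0x0b len=7 : 13 b5 8f 4c 46 64 d2
[4] 0x02->0x09 len=4 : 8f 4c 46 64
[5] 0x13->0x08 len=2 : 8f 4c
query mem[0x10]=0x64, mem[0x0c]=0x64, mem[0x08]=0x8f, mem[0x0f]=0x46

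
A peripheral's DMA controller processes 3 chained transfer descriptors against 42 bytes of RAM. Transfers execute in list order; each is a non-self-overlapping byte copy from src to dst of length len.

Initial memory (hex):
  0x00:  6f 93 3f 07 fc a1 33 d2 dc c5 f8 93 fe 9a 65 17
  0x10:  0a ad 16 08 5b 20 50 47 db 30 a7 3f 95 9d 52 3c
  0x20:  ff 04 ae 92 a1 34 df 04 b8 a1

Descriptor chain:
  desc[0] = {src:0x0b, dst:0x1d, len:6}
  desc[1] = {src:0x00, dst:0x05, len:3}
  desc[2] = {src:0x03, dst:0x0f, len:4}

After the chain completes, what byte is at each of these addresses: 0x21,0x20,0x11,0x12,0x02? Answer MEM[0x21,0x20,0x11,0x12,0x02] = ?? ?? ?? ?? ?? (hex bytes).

MEM[0x21,0x20,0x11,0x12,0x02] = 17 65 6f 93 3f

#0 dst[0x1d+6] := {0x93,0xfe,0x9a,0x65,0x17,0x0a}
#1 dst[0x05+3] := {0x6f,0x93,0x3f}
#2 dst[0x0f+4] := {0x07,0xfc,0x6f,0x93}
query mem[0x21]=0x17, mem[0x20]=0x65, mem[0x11]=0x6f, mem[0x12]=0x93, mem[0x02]=0x3f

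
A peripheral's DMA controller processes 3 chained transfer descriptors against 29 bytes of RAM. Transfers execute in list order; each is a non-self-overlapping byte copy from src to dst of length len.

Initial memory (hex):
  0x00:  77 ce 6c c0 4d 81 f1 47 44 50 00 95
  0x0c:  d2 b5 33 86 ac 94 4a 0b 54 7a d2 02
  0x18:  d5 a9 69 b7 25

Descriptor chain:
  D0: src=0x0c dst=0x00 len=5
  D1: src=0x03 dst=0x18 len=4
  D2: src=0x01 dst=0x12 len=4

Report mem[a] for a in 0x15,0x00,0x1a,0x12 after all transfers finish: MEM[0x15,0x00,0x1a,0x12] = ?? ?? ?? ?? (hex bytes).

  after D0: wrote 5B at 0x00 = d2b53386ac
  after D1: wrote 4B at 0x18 = 86ac81f1
  after D2: wrote 4B at 0x12 = b53386ac
query mem[0x15]=0xac, mem[0x00]=0xd2, mem[0x1a]=0x81, mem[0x12]=0xb5

MEM[0x15,0x00,0x1a,0x12] = ac d2 81 b5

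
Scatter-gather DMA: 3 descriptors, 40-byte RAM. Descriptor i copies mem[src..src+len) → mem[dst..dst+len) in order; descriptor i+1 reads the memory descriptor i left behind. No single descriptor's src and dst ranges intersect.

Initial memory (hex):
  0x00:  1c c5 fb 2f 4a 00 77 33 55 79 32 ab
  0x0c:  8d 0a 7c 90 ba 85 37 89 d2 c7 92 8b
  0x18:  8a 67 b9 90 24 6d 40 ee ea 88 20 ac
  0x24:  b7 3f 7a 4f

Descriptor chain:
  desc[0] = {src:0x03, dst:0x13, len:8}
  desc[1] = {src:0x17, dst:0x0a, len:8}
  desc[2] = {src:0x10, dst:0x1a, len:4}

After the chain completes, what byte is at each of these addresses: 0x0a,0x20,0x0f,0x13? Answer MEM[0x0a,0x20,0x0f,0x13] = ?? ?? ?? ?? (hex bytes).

#0 dst[0x13+8] := {0x2f,0x4a,0x00,0x77,0x33,0x55,0x79,0x32}
#1 dst[0x0a+8] := {0x33,0x55,0x79,0x32,0x90,0x24,0x6d,0x40}
#2 dst[0x1a+4] := {0x6d,0x40,0x37,0x2f}
query mem[0x0a]=0x33, mem[0x20]=0xea, mem[0x0f]=0x24, mem[0x13]=0x2f

MEM[0x0a,0x20,0x0f,0x13] = 33 ea 24 2f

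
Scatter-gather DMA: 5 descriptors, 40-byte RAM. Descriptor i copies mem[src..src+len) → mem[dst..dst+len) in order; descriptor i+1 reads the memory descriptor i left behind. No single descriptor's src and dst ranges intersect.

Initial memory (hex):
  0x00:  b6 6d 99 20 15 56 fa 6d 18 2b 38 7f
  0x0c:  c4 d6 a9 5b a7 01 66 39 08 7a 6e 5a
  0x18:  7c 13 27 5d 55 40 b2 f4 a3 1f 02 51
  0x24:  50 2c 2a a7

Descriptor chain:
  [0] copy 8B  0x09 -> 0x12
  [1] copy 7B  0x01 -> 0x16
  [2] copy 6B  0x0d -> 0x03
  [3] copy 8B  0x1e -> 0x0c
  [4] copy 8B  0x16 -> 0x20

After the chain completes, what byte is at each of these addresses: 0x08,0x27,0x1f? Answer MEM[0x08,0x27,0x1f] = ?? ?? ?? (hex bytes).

#0 dst[0x12+8] := {0x2b,0x38,0x7f,0xc4,0xd6,0xa9,0x5b,0xa7}
#1 dst[0x16+7] := {0x6d,0x99,0x20,0x15,0x56,0xfa,0x6d}
#2 dst[0x03+6] := {0xd6,0xa9,0x5b,0xa7,0x01,0x2b}
#3 dst[0x0c+8] := {0xb2,0xf4,0xa3,0x1f,0x02,0x51,0x50,0x2c}
#4 dst[0x20+8] := {0x6d,0x99,0x20,0x15,0x56,0xfa,0x6d,0x40}
query mem[0x08]=0x2b, mem[0x27]=0x40, mem[0x1f]=0xf4

MEM[0x08,0x27,0x1f] = 2b 40 f4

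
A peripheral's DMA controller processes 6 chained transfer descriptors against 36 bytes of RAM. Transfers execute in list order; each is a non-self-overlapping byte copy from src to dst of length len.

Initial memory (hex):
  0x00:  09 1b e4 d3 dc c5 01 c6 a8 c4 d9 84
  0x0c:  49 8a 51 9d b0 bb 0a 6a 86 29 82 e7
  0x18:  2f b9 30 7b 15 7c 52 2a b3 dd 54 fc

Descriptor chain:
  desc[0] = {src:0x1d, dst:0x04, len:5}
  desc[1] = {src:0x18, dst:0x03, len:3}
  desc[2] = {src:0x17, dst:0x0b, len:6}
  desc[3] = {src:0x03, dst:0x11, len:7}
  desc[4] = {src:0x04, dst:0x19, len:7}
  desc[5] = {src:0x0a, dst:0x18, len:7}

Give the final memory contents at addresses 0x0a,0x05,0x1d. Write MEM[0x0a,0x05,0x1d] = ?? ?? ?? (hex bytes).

[0] 0x1d->0x04 len=5 : 7c 52 2a b3 dd
[1] 0x18->0x03 len=3 : 2f b9 30
[2] 0x17->0x0b len=6 : e7 2f b9 30 7b 15
[3] 0x03->0x11 len=7 : 2f b9 30 2a b3 dd c4
[4] 0x04->0x19 len=7 : b9 30 2a b3 dd c4 d9
[5] 0x0a->0x18 len=7 : d9 e7 2f b9 30 7b 15
query mem[0x0a]=0xd9, mem[0x05]=0x30, mem[0x1d]=0x7b

MEM[0x0a,0x05,0x1d] = d9 30 7b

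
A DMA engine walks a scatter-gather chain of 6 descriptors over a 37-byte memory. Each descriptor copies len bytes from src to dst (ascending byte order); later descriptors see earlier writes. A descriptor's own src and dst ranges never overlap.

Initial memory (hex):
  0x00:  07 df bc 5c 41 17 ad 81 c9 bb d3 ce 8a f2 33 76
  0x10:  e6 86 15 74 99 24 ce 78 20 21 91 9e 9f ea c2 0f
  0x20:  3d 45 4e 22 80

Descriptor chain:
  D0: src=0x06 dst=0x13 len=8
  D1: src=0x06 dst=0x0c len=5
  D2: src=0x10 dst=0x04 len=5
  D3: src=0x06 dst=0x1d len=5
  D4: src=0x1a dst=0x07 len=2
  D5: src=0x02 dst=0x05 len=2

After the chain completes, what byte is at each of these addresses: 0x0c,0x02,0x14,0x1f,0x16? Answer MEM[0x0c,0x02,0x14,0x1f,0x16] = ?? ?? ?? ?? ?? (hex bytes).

MEM[0x0c,0x02,0x14,0x1f,0x16] = ad bc 81 81 bb

  after D0: wrote 8B at 0x13 = ad81c9bbd3ce8af2
  after D1: wrote 5B at 0x0c = ad81c9bbd3
  after D2: wrote 5B at 0x04 = d38615ad81
  after D3: wrote 5B at 0x1d = 15ad81bbd3
  after D4: wrote 2B at 0x07 = f29e
  after D5: wrote 2B at 0x05 = bc5c
query mem[0x0c]=0xad, mem[0x02]=0xbc, mem[0x14]=0x81, mem[0x1f]=0x81, mem[0x16]=0xbb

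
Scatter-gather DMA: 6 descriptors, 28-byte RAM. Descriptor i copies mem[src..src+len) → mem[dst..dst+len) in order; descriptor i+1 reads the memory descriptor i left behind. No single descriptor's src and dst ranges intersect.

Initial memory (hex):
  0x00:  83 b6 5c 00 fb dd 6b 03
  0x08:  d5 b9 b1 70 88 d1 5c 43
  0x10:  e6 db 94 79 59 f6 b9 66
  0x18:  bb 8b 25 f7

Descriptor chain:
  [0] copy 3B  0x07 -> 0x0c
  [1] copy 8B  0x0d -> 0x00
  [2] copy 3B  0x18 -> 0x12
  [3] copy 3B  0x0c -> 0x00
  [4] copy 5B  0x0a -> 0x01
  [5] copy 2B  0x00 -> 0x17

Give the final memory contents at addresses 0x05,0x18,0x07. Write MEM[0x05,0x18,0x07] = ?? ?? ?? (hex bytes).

MEM[0x05,0x18,0x07] = b9 b1 59

  after D0: wrote 3B at 0x0c = 03d5b9
  after D1: wrote 8B at 0x00 = d5b943e6db947959
  after D2: wrote 3B at 0x12 = bb8b25
  after D3: wrote 3B at 0x00 = 03d5b9
  after D4: wrote 5B at 0x01 = b17003d5b9
  after D5: wrote 2B at 0x17 = 03b1
query mem[0x05]=0xb9, mem[0x18]=0xb1, mem[0x07]=0x59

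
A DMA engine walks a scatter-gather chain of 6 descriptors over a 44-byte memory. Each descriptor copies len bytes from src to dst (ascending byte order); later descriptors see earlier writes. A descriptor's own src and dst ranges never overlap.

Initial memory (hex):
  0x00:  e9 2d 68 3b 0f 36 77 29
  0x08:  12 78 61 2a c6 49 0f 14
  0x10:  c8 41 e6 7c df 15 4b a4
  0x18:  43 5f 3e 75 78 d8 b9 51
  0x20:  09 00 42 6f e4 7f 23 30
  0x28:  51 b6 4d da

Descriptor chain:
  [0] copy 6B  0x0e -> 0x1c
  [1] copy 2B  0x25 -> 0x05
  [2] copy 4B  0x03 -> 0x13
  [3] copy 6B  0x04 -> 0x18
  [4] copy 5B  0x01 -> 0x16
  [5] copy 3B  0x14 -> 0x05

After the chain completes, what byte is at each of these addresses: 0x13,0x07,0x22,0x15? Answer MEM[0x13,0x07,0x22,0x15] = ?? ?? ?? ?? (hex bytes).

MEM[0x13,0x07,0x22,0x15] = 3b 2d 42 7f

D0: mem[0x1c..0x21] <- [0f 14 c8 41 e6 7c]
D1: mem[0x05..0x06] <- [7f 23]
D2: mem[0x13..0x16] <- [3b 0f 7f 23]
D3: mem[0x18..0x1d] <- [0f 7f 23 29 12 78]
D4: mem[0x16..0x1a] <- [2d 68 3b 0f 7f]
D5: mem[0x05..0x07] <- [0f 7f 2d]
query mem[0x13]=0x3b, mem[0x07]=0x2d, mem[0x22]=0x42, mem[0x15]=0x7f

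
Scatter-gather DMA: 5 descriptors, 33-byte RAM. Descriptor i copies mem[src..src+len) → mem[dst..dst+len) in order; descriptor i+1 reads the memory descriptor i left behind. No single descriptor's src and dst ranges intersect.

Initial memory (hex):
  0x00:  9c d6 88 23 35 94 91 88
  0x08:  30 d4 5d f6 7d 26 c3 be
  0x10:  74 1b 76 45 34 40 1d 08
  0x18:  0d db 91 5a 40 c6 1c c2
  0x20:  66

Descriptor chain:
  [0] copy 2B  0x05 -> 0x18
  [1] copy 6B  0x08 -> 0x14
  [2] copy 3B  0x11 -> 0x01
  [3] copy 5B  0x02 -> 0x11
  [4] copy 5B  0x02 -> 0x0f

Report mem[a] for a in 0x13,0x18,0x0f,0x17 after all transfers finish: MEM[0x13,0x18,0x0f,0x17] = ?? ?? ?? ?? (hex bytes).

MEM[0x13,0x18,0x0f,0x17] = 91 7d 76 f6

[0] 0x05->0x18 len=2 : 94 91
[1] 0x08->0x14 len=6 : 30 d4 5d f6 7d 26
[2] 0x11->0x01 len=3 : 1b 76 45
[3] 0x02->0x11 len=5 : 76 45 35 94 91
[4] 0x02->0x0f len=5 : 76 45 35 94 91
query mem[0x13]=0x91, mem[0x18]=0x7d, mem[0x0f]=0x76, mem[0x17]=0xf6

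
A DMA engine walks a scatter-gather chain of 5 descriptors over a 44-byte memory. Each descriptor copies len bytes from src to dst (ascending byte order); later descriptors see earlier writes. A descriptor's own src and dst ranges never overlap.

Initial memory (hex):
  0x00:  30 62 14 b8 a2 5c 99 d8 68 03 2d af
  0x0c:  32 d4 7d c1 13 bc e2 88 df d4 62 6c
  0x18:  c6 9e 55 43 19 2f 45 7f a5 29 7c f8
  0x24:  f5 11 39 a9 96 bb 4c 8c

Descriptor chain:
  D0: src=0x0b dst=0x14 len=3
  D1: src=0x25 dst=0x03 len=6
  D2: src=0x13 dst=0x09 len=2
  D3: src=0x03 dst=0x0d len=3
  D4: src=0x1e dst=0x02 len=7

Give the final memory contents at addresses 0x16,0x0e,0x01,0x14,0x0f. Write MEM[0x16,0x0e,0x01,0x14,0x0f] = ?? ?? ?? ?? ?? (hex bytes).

[0] 0x0b->0x14 len=3 : af 32 d4
[1] 0x25->0x03 len=6 : 11 39 a9 96 bb 4c
[2] 0x13->0x09 len=2 : 88 af
[3] 0x03->0x0d len=3 : 11 39 a9
[4] 0x1e->0x02 len=7 : 45 7f a5 29 7c f8 f5
query mem[0x16]=0xd4, mem[0x0e]=0x39, mem[0x01]=0x62, mem[0x14]=0xaf, mem[0x0f]=0xa9

MEM[0x16,0x0e,0x01,0x14,0x0f] = d4 39 62 af a9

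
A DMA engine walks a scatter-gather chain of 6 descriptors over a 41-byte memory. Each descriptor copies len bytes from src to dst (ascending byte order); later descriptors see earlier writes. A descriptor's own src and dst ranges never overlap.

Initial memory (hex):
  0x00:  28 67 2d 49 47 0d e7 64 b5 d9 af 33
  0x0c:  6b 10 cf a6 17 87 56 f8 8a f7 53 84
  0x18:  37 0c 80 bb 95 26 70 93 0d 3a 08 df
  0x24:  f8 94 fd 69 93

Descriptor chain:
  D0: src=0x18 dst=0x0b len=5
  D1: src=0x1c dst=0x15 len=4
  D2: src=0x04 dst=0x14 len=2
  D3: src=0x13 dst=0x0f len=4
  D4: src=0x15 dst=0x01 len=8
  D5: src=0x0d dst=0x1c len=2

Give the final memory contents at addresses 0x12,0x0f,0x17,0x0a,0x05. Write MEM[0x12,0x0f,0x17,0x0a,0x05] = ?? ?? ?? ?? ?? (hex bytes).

MEM[0x12,0x0f,0x17,0x0a,0x05] = 26 f8 70 af 0c

D0: mem[0x0b..0x0f] <- [37 0c 80 bb 95]
D1: mem[0x15..0x18] <- [95 26 70 93]
D2: mem[0x14..0x15] <- [47 0d]
D3: mem[0x0f..0x12] <- [f8 47 0d 26]
D4: mem[0x01..0x08] <- [0d 26 70 93 0c 80 bb 95]
D5: mem[0x1c..0x1d] <- [80 bb]
query mem[0x12]=0x26, mem[0x0f]=0xf8, mem[0x17]=0x70, mem[0x0a]=0xaf, mem[0x05]=0x0c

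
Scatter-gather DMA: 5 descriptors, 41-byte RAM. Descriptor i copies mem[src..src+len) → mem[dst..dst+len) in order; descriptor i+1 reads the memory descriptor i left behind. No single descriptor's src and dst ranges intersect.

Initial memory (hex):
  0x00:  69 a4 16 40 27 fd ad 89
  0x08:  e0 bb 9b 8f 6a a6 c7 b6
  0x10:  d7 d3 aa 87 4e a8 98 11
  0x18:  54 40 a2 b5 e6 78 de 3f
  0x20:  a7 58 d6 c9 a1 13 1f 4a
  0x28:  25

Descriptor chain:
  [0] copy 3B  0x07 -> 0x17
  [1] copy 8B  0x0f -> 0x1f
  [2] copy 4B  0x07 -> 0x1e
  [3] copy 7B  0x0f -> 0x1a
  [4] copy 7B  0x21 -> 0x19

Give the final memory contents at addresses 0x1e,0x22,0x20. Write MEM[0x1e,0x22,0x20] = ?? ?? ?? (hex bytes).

MEM[0x1e,0x22,0x20] = 98 aa a8

[0] 0x07->0x17 len=3 : 89 e0 bb
[1] 0x0f->0x1f len=8 : b6 d7 d3 aa 87 4e a8 98
[2] 0x07->0x1e len=4 : 89 e0 bb 9b
[3] 0x0f->0x1a len=7 : b6 d7 d3 aa 87 4e a8
[4] 0x21->0x19 len=7 : 9b aa 87 4e a8 98 4a
query mem[0x1e]=0x98, mem[0x22]=0xaa, mem[0x20]=0xa8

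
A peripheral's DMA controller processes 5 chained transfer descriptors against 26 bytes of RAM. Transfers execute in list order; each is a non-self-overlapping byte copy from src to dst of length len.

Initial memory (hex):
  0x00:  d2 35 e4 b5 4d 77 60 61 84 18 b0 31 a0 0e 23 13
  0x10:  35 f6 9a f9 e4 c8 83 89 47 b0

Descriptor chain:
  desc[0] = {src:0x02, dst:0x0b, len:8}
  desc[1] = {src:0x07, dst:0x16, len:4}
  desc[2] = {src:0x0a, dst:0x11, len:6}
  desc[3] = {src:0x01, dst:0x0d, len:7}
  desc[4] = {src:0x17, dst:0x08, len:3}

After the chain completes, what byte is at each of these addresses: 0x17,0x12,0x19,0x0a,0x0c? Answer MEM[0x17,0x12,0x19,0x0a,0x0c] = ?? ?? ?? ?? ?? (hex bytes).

  after D0: wrote 8B at 0x0b = e4b54d7760618418
  after D1: wrote 4B at 0x16 = 618418b0
  after D2: wrote 6B at 0x11 = b0e4b54d7760
  after D3: wrote 7B at 0x0d = 35e4b54d776061
  after D4: wrote 3B at 0x08 = 8418b0
query mem[0x17]=0x84, mem[0x12]=0x60, mem[0x19]=0xb0, mem[0x0a]=0xb0, mem[0x0c]=0xb5

MEM[0x17,0x12,0x19,0x0a,0x0c] = 84 60 b0 b0 b5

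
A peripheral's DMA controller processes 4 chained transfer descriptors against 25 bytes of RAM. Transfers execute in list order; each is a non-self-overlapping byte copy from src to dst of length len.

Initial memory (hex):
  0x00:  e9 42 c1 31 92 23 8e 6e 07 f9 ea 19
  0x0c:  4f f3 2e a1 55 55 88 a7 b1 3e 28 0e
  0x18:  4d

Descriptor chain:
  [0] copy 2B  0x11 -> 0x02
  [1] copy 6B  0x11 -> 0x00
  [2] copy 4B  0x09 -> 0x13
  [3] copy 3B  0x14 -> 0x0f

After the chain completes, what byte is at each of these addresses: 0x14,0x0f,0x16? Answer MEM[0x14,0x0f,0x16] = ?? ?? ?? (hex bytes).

  after D0: wrote 2B at 0x02 = 5588
  after D1: wrote 6B at 0x00 = 5588a7b13e28
  after D2: wrote 4B at 0x13 = f9ea194f
  after D3: wrote 3B at 0x0f = ea194f
query mem[0x14]=0xea, mem[0x0f]=0xea, mem[0x16]=0x4f

MEM[0x14,0x0f,0x16] = ea ea 4f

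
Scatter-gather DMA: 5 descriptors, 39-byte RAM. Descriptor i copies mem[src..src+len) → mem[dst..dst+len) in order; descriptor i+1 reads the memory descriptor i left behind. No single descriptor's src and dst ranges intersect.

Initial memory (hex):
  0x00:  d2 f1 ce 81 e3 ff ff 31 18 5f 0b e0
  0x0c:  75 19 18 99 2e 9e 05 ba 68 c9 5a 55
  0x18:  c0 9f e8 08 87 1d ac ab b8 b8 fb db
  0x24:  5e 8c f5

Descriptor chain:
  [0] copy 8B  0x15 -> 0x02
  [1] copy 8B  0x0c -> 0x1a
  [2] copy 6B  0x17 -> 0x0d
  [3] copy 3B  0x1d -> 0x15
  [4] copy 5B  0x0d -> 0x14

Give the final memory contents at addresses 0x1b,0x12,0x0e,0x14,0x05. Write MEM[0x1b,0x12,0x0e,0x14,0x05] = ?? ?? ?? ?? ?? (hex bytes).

MEM[0x1b,0x12,0x0e,0x14,0x05] = 19 18 c0 55 c0

  after D0: wrote 8B at 0x02 = c95a55c09fe80887
  after D1: wrote 8B at 0x1a = 751918992e9e05ba
  after D2: wrote 6B at 0x0d = 55c09f751918
  after D3: wrote 3B at 0x15 = 992e9e
  after D4: wrote 5B at 0x14 = 55c09f7519
query mem[0x1b]=0x19, mem[0x12]=0x18, mem[0x0e]=0xc0, mem[0x14]=0x55, mem[0x05]=0xc0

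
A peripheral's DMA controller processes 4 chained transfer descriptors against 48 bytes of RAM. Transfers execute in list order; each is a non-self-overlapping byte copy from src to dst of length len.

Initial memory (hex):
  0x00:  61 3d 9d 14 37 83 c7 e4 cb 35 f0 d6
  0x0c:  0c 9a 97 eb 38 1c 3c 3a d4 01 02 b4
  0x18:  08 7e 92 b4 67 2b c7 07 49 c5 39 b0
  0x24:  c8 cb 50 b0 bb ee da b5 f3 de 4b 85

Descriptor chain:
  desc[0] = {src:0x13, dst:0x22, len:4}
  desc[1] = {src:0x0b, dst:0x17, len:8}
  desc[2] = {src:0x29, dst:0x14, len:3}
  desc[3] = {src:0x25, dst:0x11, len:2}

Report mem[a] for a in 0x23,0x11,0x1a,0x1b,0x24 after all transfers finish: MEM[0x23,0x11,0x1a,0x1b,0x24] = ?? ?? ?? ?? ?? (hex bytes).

  after D0: wrote 4B at 0x22 = 3ad40102
  after D1: wrote 8B at 0x17 = d60c9a97eb381c3c
  after D2: wrote 3B at 0x14 = eedab5
  after D3: wrote 2B at 0x11 = 0250
query mem[0x23]=0xd4, mem[0x11]=0x02, mem[0x1a]=0x97, mem[0x1b]=0xeb, mem[0x24]=0x01

MEM[0x23,0x11,0x1a,0x1b,0x24] = d4 02 97 eb 01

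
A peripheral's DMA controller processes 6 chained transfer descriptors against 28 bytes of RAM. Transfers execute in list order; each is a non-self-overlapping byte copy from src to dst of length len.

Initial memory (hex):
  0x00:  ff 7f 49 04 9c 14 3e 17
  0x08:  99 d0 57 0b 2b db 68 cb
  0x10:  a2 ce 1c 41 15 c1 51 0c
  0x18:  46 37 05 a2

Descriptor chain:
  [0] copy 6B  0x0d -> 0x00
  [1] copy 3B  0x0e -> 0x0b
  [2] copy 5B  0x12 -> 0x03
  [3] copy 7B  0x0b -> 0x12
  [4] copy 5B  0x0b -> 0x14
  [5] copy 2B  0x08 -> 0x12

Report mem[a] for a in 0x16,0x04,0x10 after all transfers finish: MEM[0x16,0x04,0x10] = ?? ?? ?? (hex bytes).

MEM[0x16,0x04,0x10] = a2 41 a2

  after D0: wrote 6B at 0x00 = db68cba2ce1c
  after D1: wrote 3B at 0x0b = 68cba2
  after D2: wrote 5B at 0x03 = 1c4115c151
  after D3: wrote 7B at 0x12 = 68cba268cba2ce
  after D4: wrote 5B at 0x14 = 68cba268cb
  after D5: wrote 2B at 0x12 = 99d0
query mem[0x16]=0xa2, mem[0x04]=0x41, mem[0x10]=0xa2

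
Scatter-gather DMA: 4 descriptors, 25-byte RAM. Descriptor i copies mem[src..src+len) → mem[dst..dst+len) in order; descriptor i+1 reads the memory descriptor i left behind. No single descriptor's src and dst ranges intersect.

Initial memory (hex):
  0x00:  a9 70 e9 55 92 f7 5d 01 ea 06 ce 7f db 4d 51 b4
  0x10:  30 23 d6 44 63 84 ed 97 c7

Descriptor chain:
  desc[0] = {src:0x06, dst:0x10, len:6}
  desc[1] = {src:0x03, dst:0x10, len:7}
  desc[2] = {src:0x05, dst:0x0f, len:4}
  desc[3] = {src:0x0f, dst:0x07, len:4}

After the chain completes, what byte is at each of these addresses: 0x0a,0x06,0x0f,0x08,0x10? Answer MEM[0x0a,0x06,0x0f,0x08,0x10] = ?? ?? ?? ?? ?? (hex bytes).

#0 dst[0x10+6] := {0x5d,0x01,0xea,0x06,0xce,0x7f}
#1 dst[0x10+7] := {0x55,0x92,0xf7,0x5d,0x01,0xea,0x06}
#2 dst[0x0f+4] := {0xf7,0x5d,0x01,0xea}
#3 dst[0x07+4] := {0xf7,0x5d,0x01,0xea}
query mem[0x0a]=0xea, mem[0x06]=0x5d, mem[0x0f]=0xf7, mem[0x08]=0x5d, mem[0x10]=0x5d

MEM[0x0a,0x06,0x0f,0x08,0x10] = ea 5d f7 5d 5d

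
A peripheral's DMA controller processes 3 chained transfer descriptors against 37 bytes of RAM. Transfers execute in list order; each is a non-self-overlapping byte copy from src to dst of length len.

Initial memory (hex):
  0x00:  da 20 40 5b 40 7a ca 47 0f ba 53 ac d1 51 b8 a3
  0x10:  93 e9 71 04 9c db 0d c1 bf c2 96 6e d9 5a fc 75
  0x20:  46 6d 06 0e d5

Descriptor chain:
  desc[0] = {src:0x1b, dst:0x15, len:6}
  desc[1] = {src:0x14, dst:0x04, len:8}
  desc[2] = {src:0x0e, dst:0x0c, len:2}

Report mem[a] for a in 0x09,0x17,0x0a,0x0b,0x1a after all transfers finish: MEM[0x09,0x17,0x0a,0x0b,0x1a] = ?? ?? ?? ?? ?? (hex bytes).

  after D0: wrote 6B at 0x15 = 6ed95afc7546
  after D1: wrote 8B at 0x04 = 9c6ed95afc75466e
  after D2: wrote 2B at 0x0c = b8a3
query mem[0x09]=0x75, mem[0x17]=0x5a, mem[0x0a]=0x46, mem[0x0b]=0x6e, mem[0x1a]=0x46

MEM[0x09,0x17,0x0a,0x0b,0x1a] = 75 5a 46 6e 46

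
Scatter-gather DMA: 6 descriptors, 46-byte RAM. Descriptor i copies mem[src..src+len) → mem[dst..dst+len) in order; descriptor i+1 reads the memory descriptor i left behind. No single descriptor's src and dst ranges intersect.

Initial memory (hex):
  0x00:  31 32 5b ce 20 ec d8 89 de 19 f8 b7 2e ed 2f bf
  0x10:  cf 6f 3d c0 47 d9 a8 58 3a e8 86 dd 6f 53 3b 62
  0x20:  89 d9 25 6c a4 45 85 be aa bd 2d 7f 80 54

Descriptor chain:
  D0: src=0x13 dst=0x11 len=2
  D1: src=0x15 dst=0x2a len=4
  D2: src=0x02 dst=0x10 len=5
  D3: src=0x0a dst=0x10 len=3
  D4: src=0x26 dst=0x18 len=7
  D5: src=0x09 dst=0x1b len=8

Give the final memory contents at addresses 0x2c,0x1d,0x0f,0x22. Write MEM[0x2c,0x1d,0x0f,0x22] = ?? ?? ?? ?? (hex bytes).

MEM[0x2c,0x1d,0x0f,0x22] = 58 b7 bf f8

[0] 0x13->0x11 len=2 : c0 47
[1] 0x15->0x2a len=4 : d9 a8 58 3a
[2] 0x02->0x10 len=5 : 5b ce 20 ec d8
[3] 0x0a->0x10 len=3 : f8 b7 2e
[4] 0x26->0x18 len=7 : 85 be aa bd d9 a8 58
[5] 0x09->0x1b len=8 : 19 f8 b7 2e ed 2f bf f8
query mem[0x2c]=0x58, mem[0x1d]=0xb7, mem[0x0f]=0xbf, mem[0x22]=0xf8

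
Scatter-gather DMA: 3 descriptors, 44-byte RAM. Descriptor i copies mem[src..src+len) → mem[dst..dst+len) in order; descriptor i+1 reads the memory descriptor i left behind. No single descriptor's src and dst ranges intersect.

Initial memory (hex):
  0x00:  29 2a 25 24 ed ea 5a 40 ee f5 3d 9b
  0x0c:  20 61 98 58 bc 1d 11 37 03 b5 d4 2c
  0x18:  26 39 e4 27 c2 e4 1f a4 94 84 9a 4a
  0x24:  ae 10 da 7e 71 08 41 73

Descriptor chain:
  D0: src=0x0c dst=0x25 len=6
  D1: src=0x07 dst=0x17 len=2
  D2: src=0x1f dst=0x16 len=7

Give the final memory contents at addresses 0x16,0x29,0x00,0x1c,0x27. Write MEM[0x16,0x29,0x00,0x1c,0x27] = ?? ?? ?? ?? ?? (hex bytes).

D0: mem[0x25..0x2a] <- [20 61 98 58 bc 1d]
D1: mem[0x17..0x18] <- [40 ee]
D2: mem[0x16..0x1c] <- [a4 94 84 9a 4a ae 20]
query mem[0x16]=0xa4, mem[0x29]=0xbc, mem[0x00]=0x29, mem[0x1c]=0x20, mem[0x27]=0x98

MEM[0x16,0x29,0x00,0x1c,0x27] = a4 bc 29 20 98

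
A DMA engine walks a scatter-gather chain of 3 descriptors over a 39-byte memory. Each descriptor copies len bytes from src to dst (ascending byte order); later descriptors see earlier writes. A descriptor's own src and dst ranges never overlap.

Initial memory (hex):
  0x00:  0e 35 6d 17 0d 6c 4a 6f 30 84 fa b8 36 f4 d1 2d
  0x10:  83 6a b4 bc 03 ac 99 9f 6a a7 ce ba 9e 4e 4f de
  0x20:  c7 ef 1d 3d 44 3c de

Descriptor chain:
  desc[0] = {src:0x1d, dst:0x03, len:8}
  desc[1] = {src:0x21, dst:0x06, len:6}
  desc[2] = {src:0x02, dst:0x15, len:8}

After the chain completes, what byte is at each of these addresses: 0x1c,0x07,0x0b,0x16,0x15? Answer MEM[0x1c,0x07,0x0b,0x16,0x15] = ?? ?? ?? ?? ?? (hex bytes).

[0] 0x1d->0x03 len=8 : 4e 4f de c7 ef 1d 3d 44
[1] 0x21->0x06 len=6 : ef 1d 3d 44 3c de
[2] 0x02->0x15 len=8 : 6d 4e 4f de ef 1d 3d 44
query mem[0x1c]=0x44, mem[0x07]=0x1d, mem[0x0b]=0xde, mem[0x16]=0x4e, mem[0x15]=0x6d

MEM[0x1c,0x07,0x0b,0x16,0x15] = 44 1d de 4e 6d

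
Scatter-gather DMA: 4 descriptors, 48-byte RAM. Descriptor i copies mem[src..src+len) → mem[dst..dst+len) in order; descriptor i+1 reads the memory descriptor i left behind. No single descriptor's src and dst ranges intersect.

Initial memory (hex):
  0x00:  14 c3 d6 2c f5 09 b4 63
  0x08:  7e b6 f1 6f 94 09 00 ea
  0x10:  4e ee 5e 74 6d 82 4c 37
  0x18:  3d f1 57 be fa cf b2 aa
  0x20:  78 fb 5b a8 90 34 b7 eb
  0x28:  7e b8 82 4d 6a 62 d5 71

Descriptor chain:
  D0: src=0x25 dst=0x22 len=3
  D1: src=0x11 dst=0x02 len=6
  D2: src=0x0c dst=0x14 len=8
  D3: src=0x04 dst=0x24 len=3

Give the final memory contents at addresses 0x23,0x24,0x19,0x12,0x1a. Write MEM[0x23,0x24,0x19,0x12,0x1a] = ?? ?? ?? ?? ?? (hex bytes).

D0: mem[0x22..0x24] <- [34 b7 eb]
D1: mem[0x02..0x07] <- [ee 5e 74 6d 82 4c]
D2: mem[0x14..0x1b] <- [94 09 00 ea 4e ee 5e 74]
D3: mem[0x24..0x26] <- [74 6d 82]
query mem[0x23]=0xb7, mem[0x24]=0x74, mem[0x19]=0xee, mem[0x12]=0x5e, mem[0x1a]=0x5e

MEM[0x23,0x24,0x19,0x12,0x1a] = b7 74 ee 5e 5e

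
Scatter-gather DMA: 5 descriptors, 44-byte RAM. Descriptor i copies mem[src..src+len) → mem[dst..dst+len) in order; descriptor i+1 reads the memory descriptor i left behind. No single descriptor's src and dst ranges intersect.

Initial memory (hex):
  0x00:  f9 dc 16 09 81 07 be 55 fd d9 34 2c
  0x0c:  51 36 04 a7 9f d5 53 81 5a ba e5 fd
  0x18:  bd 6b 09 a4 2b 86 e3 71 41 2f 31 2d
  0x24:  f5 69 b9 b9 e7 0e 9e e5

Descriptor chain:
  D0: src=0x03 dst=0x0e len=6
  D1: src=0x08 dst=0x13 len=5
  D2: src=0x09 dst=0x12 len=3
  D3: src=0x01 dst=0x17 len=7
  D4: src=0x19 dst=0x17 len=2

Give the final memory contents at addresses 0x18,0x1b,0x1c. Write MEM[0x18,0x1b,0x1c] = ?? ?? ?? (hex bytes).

  after D0: wrote 6B at 0x0e = 098107be55fd
  after D1: wrote 5B at 0x13 = fdd9342c51
  after D2: wrote 3B at 0x12 = d9342c
  after D3: wrote 7B at 0x17 = dc16098107be55
  after D4: wrote 2B at 0x17 = 0981
query mem[0x18]=0x81, mem[0x1b]=0x07, mem[0x1c]=0xbe

MEM[0x18,0x1b,0x1c] = 81 07 be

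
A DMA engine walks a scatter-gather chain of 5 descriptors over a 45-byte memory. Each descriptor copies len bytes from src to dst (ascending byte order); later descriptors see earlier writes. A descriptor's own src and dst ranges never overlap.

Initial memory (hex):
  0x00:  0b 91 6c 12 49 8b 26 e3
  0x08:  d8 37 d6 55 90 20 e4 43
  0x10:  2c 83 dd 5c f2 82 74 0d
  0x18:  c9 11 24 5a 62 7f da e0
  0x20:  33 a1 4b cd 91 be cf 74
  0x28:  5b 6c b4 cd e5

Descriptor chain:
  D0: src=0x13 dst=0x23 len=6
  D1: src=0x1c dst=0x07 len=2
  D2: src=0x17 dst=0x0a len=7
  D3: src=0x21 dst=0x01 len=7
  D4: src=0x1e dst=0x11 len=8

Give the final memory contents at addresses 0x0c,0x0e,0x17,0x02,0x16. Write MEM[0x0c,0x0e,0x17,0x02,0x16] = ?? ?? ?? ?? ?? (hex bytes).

  after D0: wrote 6B at 0x23 = 5cf282740dc9
  after D1: wrote 2B at 0x07 = 627f
  after D2: wrote 7B at 0x0a = 0dc911245a627f
  after D3: wrote 7B at 0x01 = a14b5cf282740d
  after D4: wrote 8B at 0x11 = dae033a14b5cf282
query mem[0x0c]=0x11, mem[0x0e]=0x5a, mem[0x17]=0xf2, mem[0x02]=0x4b, mem[0x16]=0x5c

MEM[0x0c,0x0e,0x17,0x02,0x16] = 11 5a f2 4b 5c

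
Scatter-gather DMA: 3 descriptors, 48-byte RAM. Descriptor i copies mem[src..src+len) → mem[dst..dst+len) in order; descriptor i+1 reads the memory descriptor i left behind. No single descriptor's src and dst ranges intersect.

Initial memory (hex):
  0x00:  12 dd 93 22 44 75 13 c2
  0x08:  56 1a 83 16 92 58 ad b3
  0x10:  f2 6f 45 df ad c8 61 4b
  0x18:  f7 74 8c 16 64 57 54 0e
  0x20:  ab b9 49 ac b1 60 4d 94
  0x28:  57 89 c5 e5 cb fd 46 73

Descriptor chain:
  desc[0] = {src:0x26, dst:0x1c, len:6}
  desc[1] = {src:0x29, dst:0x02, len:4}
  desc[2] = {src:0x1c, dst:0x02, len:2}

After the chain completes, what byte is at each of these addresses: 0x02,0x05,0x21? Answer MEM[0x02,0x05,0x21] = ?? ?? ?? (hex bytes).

  after D0: wrote 6B at 0x1c = 4d945789c5e5
  after D1: wrote 4B at 0x02 = 89c5e5cb
  after D2: wrote 2B at 0x02 = 4d94
query mem[0x02]=0x4d, mem[0x05]=0xcb, mem[0x21]=0xe5

MEM[0x02,0x05,0x21] = 4d cb e5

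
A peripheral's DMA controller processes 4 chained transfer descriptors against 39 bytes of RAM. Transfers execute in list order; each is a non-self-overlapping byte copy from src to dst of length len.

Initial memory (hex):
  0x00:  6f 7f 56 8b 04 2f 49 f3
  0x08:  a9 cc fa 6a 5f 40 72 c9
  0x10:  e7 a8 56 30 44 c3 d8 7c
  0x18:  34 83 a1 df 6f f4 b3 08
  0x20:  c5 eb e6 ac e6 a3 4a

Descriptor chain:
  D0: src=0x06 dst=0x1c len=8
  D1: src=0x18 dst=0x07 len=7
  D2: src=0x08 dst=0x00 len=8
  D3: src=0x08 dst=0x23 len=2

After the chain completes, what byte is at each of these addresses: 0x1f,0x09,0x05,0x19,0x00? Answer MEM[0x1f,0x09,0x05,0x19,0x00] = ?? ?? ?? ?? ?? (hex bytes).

[0] 0x06->0x1c len=8 : 49 f3 a9 cc fa 6a 5f 40
[1] 0x18->0x07 len=7 : 34 83 a1 df 49 f3 a9
[2] 0x08->0x00 len=8 : 83 a1 df 49 f3 a9 72 c9
[3] 0x08->0x23 len=2 : 83 a1
query mem[0x1f]=0xcc, mem[0x09]=0xa1, mem[0x05]=0xa9, mem[0x19]=0x83, mem[0x00]=0x83

MEM[0x1f,0x09,0x05,0x19,0x00] = cc a1 a9 83 83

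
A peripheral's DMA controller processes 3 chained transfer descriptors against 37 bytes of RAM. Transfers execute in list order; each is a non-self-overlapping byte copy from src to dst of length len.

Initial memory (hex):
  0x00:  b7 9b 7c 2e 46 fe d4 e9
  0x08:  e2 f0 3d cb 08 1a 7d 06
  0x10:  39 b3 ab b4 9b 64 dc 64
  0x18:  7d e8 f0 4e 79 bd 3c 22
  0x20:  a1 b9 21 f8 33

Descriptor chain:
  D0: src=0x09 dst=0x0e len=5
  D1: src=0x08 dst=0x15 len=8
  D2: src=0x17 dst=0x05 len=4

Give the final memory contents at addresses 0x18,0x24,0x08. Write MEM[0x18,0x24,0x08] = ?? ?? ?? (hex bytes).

D0: mem[0x0e..0x12] <- [f0 3d cb 08 1a]
D1: mem[0x15..0x1c] <- [e2 f0 3d cb 08 1a f0 3d]
D2: mem[0x05..0x08] <- [3d cb 08 1a]
query mem[0x18]=0xcb, mem[0x24]=0x33, mem[0x08]=0x1a

MEM[0x18,0x24,0x08] = cb 33 1a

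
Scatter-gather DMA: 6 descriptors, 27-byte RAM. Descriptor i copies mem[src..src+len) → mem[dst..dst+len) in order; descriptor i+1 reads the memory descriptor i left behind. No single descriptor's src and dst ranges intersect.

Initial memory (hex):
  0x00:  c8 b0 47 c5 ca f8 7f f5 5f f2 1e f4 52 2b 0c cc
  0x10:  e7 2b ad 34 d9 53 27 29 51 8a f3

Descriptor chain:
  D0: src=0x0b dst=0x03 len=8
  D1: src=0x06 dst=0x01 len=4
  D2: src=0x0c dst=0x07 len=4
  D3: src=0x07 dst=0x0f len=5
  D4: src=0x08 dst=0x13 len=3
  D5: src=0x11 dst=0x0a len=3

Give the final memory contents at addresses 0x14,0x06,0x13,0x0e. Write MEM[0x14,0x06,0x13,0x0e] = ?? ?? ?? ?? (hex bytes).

[0] 0x0b->0x03 len=8 : f4 52 2b 0c cc e7 2b ad
[1] 0x06->0x01 len=4 : 0c cc e7 2b
[2] 0x0c->0x07 len=4 : 52 2b 0c cc
[3] 0x07->0x0f len=5 : 52 2b 0c cc f4
[4] 0x08->0x13 len=3 : 2b 0c cc
[5] 0x11->0x0a len=3 : 0c cc 2b
query mem[0x14]=0x0c, mem[0x06]=0x0c, mem[0x13]=0x2b, mem[0x0e]=0x0c

MEM[0x14,0x06,0x13,0x0e] = 0c 0c 2b 0c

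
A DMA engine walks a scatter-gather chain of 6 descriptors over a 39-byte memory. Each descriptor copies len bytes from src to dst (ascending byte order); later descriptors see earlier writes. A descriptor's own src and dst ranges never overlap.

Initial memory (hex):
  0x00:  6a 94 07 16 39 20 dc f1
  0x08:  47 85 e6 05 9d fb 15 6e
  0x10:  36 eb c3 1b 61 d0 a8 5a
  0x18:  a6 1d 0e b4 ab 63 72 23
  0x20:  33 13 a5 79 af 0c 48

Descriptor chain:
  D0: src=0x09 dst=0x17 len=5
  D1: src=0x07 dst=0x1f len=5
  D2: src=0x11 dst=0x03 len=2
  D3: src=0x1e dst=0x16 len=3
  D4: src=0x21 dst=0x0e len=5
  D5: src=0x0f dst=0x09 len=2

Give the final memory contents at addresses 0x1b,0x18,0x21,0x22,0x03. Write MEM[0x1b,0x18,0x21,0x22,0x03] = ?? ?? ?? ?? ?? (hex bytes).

#0 dst[0x17+5] := {0x85,0xe6,0x05,0x9d,0xfb}
#1 dst[0x1f+5] := {0xf1,0x47,0x85,0xe6,0x05}
#2 dst[0x03+2] := {0xeb,0xc3}
#3 dst[0x16+3] := {0x72,0xf1,0x47}
#4 dst[0x0e+5] := {0x85,0xe6,0x05,0xaf,0x0c}
#5 dst[0x09+2] := {0xe6,0x05}
query mem[0x1b]=0xfb, mem[0x18]=0x47, mem[0x21]=0x85, mem[0x22]=0xe6, mem[0x03]=0xeb

MEM[0x1b,0x18,0x21,0x22,0x03] = fb 47 85 e6 eb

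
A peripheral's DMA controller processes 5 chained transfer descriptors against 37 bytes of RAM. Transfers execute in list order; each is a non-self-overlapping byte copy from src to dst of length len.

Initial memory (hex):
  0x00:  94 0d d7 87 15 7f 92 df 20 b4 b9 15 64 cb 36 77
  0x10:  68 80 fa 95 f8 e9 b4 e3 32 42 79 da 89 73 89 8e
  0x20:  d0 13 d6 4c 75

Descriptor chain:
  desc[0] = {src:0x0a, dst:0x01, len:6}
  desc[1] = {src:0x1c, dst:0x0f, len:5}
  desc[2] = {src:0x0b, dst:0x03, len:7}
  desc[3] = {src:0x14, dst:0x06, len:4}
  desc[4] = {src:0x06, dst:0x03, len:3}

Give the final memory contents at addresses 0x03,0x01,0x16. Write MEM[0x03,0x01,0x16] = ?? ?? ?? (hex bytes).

D0: mem[0x01..0x06] <- [b9 15 64 cb 36 77]
D1: mem[0x0f..0x13] <- [89 73 89 8e d0]
D2: mem[0x03..0x09] <- [15 64 cb 36 89 73 89]
D3: mem[0x06..0x09] <- [f8 e9 b4 e3]
D4: mem[0x03..0x05] <- [f8 e9 b4]
query mem[0x03]=0xf8, mem[0x01]=0xb9, mem[0x16]=0xb4

MEM[0x03,0x01,0x16] = f8 b9 b4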